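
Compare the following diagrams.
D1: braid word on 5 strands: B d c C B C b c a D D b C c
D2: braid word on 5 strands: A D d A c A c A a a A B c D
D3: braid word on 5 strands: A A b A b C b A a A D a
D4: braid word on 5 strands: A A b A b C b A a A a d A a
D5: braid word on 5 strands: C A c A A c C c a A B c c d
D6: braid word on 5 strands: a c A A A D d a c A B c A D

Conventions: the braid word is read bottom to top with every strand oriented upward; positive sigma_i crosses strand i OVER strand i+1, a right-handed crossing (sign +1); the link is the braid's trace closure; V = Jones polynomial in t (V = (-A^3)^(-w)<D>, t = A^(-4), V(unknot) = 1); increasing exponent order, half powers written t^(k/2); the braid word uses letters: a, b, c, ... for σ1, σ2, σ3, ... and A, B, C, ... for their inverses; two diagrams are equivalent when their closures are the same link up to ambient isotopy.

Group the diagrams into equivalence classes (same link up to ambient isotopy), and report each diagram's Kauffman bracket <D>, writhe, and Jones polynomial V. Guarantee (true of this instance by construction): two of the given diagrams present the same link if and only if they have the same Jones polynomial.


classes: {D1} | {D2, D5, D6} | {D3, D4}
V(D1) = 1  [14 crossings, <D> = 1, w = 0]
V(D2) = -t^-3 + t^-2 - t^-1 + 3 - t + t^2 - t^3  [14 crossings, <D> = -A^-18 + A^-14 - A^-10 + 3A^-6 - A^-2 + A^2 - A^6, w = -2]
V(D3) = -t^-3 + 2t^-2 - 2t^-1 + 3 - 2t + 2t^2 - t^3  [12 crossings, <D> = -A^-18 + 2A^-14 - 2A^-10 + 3A^-6 - 2A^-2 + 2A^2 - A^6, w = -2]
V(D4) = -t^-3 + 2t^-2 - 2t^-1 + 3 - 2t + 2t^2 - t^3  [14 crossings, <D> = -A^-12 + 2A^-8 - 2A^-4 + 3 - 2A^4 + 2A^8 - A^12, w = 0]
V(D5) = -t^-3 + t^-2 - t^-1 + 3 - t + t^2 - t^3  (w 0, c 14, <D> = -A^-12 + A^-8 - A^-4 + 3 - A^4 + A^8 - A^12)
V(D6) = -t^-3 + t^-2 - t^-1 + 3 - t + t^2 - t^3  (w -2, c 14, <D> = -A^-18 + A^-14 - A^-10 + 3A^-6 - A^-2 + A^2 - A^6)
insight: 3 values of V(t) split the 6 diagrams


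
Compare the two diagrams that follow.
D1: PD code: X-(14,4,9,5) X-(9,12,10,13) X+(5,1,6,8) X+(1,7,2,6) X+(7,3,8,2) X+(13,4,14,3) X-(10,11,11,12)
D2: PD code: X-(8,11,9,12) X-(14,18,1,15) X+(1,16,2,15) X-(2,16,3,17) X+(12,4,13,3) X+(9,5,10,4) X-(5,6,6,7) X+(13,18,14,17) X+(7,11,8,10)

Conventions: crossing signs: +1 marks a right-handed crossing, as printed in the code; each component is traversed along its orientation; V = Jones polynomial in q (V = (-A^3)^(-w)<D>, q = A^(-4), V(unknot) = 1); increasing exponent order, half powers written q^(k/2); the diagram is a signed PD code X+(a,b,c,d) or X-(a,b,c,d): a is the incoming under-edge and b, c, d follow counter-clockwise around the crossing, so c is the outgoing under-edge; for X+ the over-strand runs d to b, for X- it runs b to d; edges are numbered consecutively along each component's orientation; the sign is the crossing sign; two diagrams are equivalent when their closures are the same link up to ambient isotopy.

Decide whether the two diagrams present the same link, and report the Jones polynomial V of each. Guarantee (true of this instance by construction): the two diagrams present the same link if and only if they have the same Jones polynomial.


equivalent: no
V(D1) = -q^(1/2) - q^(3/2) - q^(5/2) + q^(9/2)  (w +1, c 7, <D> = -A^-15 + A^-7 + A^-3 + A)
V(D2) = -q^(-1/2) - q^(1/2)  [9 crossings, <D> = A + A^5, w = +1]
key observation: comparing 2 Jones polynomials yields 2 groups


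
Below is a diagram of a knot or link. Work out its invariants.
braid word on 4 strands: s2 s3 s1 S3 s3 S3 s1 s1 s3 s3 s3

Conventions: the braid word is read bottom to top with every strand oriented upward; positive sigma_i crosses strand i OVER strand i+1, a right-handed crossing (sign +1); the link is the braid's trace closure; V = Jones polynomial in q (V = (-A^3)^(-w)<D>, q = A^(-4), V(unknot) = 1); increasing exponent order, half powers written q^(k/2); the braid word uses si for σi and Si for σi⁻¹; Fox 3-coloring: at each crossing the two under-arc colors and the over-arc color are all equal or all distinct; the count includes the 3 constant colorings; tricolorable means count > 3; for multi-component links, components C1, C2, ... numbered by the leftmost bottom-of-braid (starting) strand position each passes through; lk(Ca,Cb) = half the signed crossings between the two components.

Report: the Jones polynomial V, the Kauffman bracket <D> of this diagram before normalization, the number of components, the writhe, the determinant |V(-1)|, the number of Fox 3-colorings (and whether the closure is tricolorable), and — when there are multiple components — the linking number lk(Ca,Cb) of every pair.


V(q) = q^2 + 2q^4 - 2q^5 + q^6 - 2q^7 + q^8
bracket: -A^-11 + 2A^-7 - A^-3 + 2A - 2A^5 - A^13, w = +7
1 component, writhe +7, over 11 crossings
det 9, colorings 27 of 3^11 — tricolorable
observation: w = +7 shifts under R1 moves; the (-A^3)^(-7) factor cancels that in V


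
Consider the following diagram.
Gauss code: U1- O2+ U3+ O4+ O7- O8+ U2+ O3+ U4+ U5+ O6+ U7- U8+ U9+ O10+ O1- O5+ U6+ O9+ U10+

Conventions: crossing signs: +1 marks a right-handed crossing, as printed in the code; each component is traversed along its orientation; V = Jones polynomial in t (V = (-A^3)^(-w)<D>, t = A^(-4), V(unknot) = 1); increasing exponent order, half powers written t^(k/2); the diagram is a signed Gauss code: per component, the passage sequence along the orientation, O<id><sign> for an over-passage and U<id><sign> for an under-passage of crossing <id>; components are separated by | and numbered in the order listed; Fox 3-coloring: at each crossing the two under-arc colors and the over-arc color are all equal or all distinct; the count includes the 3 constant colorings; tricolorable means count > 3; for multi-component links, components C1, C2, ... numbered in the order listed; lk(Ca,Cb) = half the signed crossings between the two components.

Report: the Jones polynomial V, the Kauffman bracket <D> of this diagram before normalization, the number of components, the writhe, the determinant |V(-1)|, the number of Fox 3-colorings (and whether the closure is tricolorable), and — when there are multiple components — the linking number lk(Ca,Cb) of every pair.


Jones polynomial: V(t) = t^2 + 2t^4 - 2t^5 + t^6 - 2t^7 + t^8
<D> = A^-14 - 2A^-10 + A^-6 - 2A^-2 + 2A^2 + A^10; writhe +6
components 1, writhe +6 (10 crossings)
3-colorings: 27 of 3^10, det 9 — tricolorable
note: V spans 6 powers of t: at least 6 crossings in any diagram


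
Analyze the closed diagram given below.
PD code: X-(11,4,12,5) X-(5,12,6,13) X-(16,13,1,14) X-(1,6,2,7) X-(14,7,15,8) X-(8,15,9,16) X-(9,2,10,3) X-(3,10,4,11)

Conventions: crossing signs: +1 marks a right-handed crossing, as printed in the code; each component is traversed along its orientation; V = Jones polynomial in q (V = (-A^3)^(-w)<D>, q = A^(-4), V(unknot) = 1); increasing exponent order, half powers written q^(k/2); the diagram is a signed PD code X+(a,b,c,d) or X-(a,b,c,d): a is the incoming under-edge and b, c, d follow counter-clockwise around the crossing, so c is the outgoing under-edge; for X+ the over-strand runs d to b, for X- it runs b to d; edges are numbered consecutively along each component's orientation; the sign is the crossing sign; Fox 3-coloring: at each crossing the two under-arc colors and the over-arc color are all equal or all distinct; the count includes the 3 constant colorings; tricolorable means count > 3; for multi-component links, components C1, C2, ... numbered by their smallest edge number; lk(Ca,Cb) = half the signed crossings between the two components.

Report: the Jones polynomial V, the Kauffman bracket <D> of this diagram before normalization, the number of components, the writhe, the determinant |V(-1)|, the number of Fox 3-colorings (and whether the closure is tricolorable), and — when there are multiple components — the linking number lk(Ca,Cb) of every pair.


V = -q^-10 + q^-9 - q^-8 + q^-7 - q^-6 + q^-5 + q^-3
<D> = A^-12 + A^-4 - 1 + A^4 - A^8 + A^12 - A^16 (w = -8)
1 component over 8 crossings, w = -8
3 Fox colorings among 3^8, |V(-1)| = 7: not tricolorable
why: the span of V is 7, forcing >= 7 crossings in any diagram


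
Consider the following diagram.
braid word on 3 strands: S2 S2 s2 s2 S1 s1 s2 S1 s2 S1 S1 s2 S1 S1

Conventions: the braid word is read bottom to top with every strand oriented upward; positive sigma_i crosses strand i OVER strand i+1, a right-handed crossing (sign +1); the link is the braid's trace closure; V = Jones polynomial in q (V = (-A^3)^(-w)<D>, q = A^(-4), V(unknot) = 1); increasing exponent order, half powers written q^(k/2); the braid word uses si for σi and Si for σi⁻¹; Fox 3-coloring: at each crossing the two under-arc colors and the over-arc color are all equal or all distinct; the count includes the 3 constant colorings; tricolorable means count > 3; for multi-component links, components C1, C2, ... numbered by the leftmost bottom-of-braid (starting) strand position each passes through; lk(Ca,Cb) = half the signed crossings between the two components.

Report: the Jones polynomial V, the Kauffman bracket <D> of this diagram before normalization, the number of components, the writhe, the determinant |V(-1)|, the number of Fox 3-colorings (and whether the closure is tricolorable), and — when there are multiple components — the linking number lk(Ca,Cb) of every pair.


Jones polynomial: V(q) = -q^-6 + 3q^-5 - 5q^-4 + 6q^-3 - 6q^-2 + 6q^-1 - 4 + 3q - q^2
<D> = -A^-14 + 3A^-10 - 4A^-6 + 6A^-2 - 6A^2 + 6A^6 - 5A^10 + 3A^14 - A^18; writhe -2
components 1, writhe -2 (14 crossings)
3-colorings: 3 of 3^14, det 35 — not tricolorable
note: inverse pairs cancel, leaving σ2 σ1⁻¹ σ2 σ1⁻¹ σ1⁻¹ σ2 σ1⁻¹ σ1⁻¹


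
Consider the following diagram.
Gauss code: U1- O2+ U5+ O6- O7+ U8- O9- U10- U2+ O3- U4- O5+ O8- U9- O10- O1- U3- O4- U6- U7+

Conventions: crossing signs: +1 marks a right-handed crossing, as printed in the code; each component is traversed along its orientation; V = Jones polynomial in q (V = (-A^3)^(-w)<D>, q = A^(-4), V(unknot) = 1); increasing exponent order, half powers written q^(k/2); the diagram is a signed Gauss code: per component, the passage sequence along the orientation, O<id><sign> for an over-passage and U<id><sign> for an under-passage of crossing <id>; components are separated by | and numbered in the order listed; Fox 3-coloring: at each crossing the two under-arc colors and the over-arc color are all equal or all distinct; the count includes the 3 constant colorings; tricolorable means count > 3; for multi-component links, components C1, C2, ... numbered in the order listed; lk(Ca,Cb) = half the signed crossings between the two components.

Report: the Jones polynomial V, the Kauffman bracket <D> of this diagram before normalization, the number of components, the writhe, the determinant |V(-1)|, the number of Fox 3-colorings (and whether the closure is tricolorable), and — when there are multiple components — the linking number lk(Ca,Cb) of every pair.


Jones polynomial: V(q) = -q^-6 + q^-5 - q^-4 + 2q^-3 - q^-2 + q^-1
<D> = A^-8 - A^-4 + 2 - A^4 + A^8 - A^12; writhe -4
components 1, writhe -4 (10 crossings)
3-colorings: 3 of 3^10, det 7 — not tricolorable
note: the span of V is 5, forcing >= 5 crossings in any diagram


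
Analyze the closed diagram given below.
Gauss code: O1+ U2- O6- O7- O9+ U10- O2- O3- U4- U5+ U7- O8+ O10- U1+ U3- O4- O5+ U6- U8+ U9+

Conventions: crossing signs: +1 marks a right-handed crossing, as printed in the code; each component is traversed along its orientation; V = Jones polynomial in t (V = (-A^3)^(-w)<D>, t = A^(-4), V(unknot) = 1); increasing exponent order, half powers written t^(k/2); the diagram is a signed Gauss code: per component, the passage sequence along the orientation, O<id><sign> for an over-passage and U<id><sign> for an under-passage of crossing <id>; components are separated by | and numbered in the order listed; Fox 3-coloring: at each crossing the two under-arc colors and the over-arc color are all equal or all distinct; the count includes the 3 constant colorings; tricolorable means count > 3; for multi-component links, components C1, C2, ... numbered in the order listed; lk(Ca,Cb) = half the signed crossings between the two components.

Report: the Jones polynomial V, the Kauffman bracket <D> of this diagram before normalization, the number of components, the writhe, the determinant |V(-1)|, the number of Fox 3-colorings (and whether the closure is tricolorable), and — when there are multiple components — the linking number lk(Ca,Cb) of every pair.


V(t) = -t^-4 + t^-3 + t^-1
bracket: A^-2 + A^6 - A^10, w = -2
1 component, writhe -2, over 10 crossings
det 3, colorings 9 of 3^10 — tricolorable
observation: |V(-1)| = 3: so tricolorable, since 3 divides 3


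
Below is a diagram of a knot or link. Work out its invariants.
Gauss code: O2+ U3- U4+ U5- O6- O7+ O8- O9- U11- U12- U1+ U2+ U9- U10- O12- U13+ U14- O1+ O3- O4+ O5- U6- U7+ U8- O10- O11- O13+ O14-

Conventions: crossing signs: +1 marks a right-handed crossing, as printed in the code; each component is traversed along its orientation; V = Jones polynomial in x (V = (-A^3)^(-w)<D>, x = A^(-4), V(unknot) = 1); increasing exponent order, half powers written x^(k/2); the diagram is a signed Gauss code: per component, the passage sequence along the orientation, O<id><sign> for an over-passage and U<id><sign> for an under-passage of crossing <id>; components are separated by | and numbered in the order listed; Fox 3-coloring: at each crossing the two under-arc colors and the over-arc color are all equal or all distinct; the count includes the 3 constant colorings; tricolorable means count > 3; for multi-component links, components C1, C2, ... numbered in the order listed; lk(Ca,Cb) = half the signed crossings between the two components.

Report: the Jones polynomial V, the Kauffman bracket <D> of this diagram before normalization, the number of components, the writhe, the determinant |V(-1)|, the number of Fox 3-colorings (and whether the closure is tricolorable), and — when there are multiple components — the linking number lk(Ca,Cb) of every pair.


V(x) = -x^-4 + x^-3 + x^-1
bracket: A^-8 + 1 - A^4, w = -4
1 component, writhe -4, over 14 crossings
det 3, colorings 9 of 3^14 — tricolorable
observation: w = -4 shifts under R1 moves; the (-A^3)^(4) factor cancels that in V


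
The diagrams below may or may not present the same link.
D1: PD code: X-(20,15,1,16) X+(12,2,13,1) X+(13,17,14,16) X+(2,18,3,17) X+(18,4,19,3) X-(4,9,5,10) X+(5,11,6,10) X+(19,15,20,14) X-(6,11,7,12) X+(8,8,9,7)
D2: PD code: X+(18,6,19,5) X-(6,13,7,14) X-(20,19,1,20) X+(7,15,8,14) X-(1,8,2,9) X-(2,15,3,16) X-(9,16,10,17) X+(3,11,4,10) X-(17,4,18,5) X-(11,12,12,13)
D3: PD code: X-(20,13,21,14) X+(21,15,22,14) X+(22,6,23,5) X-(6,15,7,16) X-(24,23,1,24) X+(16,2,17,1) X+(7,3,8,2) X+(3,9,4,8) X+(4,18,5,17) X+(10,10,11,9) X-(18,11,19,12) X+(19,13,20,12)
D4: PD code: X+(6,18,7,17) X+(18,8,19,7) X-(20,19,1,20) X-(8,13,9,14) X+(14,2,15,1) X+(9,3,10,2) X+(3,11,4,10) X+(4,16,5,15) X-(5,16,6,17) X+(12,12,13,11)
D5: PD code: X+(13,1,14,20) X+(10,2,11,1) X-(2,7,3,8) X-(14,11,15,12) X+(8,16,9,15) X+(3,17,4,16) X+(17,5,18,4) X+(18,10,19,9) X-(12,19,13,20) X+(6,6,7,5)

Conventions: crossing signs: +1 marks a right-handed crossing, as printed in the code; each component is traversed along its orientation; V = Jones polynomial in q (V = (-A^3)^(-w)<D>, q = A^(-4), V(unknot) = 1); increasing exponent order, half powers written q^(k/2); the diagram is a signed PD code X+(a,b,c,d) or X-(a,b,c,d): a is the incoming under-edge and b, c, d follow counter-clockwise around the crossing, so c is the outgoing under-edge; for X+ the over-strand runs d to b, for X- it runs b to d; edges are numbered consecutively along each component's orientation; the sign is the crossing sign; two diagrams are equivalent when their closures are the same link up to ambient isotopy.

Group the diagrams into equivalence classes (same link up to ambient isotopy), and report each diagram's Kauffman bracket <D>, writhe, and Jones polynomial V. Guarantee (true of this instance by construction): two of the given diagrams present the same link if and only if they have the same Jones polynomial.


equivalence classes: {D1} | {D2} | {D3, D4, D5}
D1 (bracket -A^-4 + 1 + A^8; 10 crossings at w = +4): V = q + q^3 - q^4
V(D2) = 1  (w -4, c 10, <D> = A^-12)
D3 (bracket -A^-12 + A^-8 - A^-4 + 2 - A^4 + A^8; 12 crossings at w = +4): V = q - q^2 + 2q^3 - q^4 + q^5 - q^6
D4 (bracket -A^-12 + A^-8 - A^-4 + 2 - A^4 + A^8; 10 crossings at w = +4): V = q - q^2 + 2q^3 - q^4 + q^5 - q^6
V(D5) = q - q^2 + 2q^3 - q^4 + q^5 - q^6  (w +4, c 10, <D> = -A^-12 + A^-8 - A^-4 + 2 - A^4 + A^8)
key observation: 3 classes among 5 diagrams; unequal V(q) rules out equality


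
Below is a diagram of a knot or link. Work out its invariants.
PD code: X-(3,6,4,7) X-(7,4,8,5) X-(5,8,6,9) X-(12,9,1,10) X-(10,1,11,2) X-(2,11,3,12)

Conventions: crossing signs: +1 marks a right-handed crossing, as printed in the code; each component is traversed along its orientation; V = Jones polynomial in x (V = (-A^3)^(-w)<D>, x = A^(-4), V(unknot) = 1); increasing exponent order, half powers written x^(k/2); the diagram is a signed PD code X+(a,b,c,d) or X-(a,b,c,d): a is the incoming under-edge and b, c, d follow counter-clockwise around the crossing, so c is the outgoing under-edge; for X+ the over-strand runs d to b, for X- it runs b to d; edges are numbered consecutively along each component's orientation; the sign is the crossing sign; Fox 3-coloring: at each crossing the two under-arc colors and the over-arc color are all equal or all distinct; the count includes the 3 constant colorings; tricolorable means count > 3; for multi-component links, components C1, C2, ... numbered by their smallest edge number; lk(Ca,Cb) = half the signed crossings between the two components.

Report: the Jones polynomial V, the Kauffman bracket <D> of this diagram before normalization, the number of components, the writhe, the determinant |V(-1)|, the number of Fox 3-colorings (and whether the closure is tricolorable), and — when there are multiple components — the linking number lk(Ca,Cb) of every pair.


V = x^-8 - 2x^-7 + x^-6 - 2x^-5 + 2x^-4 + x^-2
<D> = A^-10 + 2A^-2 - 2A^2 + A^6 - 2A^10 + A^14 (w = -6)
1 component over 6 crossings, w = -6
27 Fox colorings among 3^6, |V(-1)| = 9: tricolorable
why: det 9 = |V(-1)|; divisible by 3, so tricolorable


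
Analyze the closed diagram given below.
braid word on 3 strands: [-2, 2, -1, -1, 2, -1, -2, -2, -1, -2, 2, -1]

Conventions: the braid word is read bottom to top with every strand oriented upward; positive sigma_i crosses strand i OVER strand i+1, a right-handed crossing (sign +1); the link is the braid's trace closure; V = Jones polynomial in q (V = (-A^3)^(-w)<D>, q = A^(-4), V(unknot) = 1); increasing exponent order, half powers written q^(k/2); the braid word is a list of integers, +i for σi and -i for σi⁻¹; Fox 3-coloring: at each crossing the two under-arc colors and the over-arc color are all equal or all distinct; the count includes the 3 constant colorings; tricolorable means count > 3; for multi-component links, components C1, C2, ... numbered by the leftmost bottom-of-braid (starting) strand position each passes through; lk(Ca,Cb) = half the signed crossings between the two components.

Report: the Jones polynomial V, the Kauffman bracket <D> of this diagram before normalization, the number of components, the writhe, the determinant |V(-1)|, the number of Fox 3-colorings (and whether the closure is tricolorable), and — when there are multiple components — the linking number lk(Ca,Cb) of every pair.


V = -q^-9 + q^-8 - 2q^-7 + 3q^-6 - 2q^-5 + 2q^-4 - q^-3 + q^-2
<D> = A^-10 - A^-6 + 2A^-2 - 2A^2 + 3A^6 - 2A^10 + A^14 - A^18 (w = -6)
1 component over 12 crossings, w = -6
3 Fox colorings among 3^12, |V(-1)| = 13: not tricolorable
why: det 13 = |V(-1)|; not divisible by 3, so not tricolorable


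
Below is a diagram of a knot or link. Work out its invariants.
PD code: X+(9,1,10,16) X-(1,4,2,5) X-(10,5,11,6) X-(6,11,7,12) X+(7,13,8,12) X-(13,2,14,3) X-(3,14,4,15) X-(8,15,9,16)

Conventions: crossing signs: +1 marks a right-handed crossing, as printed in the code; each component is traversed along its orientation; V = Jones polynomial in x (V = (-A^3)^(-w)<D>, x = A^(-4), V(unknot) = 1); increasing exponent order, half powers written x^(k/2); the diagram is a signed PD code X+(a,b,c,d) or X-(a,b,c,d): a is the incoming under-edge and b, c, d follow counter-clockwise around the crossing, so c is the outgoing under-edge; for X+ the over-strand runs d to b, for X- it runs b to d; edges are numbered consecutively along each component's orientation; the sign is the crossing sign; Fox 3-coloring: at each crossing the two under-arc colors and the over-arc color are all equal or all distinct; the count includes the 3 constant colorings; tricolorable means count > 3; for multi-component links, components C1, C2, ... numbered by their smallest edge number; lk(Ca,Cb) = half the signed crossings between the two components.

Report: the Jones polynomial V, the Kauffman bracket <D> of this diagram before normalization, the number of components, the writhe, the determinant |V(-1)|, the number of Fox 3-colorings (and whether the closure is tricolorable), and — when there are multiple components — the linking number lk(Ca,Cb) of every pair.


Jones polynomial: V(x) = -x^-4 + x^-3 + x^-1
<D> = A^-8 + 1 - A^4; writhe -4
components 1, writhe -4 (8 crossings)
3-colorings: 9 of 3^8, det 3 — tricolorable
note: w = -4 shifts under R1 moves; the (-A^3)^(4) factor cancels that in V


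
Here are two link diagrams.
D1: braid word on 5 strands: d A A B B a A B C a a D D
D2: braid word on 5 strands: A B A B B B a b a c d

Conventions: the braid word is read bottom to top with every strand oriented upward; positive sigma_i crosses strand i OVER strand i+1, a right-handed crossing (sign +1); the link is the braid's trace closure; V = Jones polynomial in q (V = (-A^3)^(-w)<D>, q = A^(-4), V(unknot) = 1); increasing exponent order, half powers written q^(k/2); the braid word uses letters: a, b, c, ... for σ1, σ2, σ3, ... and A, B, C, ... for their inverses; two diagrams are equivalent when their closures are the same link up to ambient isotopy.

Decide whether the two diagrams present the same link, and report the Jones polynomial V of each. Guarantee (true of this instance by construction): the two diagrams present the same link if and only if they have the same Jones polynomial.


same link: yes
V(D1) = q^(-9/2) - q^(-5/2) - q^(-3/2) - q^(-1/2)  [13 crossings, <D> = A^-13 + A^-9 + A^-5 - A^3, w = -5]
V(D2) = q^(-9/2) - q^(-5/2) - q^(-3/2) - q^(-1/2)  [11 crossings, <D> = A^-1 + A^3 + A^7 - A^15, w = -1]
insight: one V(q) for all 2 diagrams — one class (guaranteed)


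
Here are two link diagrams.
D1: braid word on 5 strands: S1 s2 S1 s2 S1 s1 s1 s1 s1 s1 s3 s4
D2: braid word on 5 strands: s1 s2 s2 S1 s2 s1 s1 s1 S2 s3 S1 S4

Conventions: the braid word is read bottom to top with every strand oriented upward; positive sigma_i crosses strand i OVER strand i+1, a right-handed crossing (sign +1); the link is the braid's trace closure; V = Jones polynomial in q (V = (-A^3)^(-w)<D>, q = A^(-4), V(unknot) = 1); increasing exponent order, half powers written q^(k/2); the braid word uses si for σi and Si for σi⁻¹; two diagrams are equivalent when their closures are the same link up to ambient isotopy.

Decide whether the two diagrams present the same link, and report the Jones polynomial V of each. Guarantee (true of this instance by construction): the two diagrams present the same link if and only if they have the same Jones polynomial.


equivalent: yes
D1 (bracket -A^-6 + A^-2 - A^2 + 2A^6 - A^10 + A^14; 12 crossings at w = +6): V = q - q^2 + 2q^3 - q^4 + q^5 - q^6
V(D2) = q - q^2 + 2q^3 - q^4 + q^5 - q^6  [12 crossings, <D> = -A^-12 + A^-8 - A^-4 + 2 - A^4 + A^8, w = +4]
observation: D2 (12 crossings) and D1 (12) are Markov-related braid presentations


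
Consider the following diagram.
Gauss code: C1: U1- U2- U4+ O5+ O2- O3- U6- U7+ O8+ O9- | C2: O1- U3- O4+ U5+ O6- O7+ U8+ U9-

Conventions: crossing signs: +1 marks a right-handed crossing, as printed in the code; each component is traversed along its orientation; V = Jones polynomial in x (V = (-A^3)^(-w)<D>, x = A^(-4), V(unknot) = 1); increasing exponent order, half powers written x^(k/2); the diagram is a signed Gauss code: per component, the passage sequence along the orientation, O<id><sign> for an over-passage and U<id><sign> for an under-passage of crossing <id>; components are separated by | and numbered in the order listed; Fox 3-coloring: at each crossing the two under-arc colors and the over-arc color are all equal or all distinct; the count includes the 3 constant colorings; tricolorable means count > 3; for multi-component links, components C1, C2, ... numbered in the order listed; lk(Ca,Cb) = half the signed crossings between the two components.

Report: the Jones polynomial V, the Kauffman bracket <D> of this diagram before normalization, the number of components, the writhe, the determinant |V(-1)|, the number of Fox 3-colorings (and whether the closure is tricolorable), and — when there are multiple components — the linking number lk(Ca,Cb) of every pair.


Jones polynomial: V(x) = -x^(-1/2) - x^(1/2)
<D> = A^-5 + A^-1; writhe -1
components 2, writhe -1 (9 crossings)
linking number lk(C1,C2) = 0
3-colorings: 9 of 3^9, det 0 — tricolorable
note: w = -1 (over 9 crossings) is diagram-only; (-A^3)^(1) removes it from V


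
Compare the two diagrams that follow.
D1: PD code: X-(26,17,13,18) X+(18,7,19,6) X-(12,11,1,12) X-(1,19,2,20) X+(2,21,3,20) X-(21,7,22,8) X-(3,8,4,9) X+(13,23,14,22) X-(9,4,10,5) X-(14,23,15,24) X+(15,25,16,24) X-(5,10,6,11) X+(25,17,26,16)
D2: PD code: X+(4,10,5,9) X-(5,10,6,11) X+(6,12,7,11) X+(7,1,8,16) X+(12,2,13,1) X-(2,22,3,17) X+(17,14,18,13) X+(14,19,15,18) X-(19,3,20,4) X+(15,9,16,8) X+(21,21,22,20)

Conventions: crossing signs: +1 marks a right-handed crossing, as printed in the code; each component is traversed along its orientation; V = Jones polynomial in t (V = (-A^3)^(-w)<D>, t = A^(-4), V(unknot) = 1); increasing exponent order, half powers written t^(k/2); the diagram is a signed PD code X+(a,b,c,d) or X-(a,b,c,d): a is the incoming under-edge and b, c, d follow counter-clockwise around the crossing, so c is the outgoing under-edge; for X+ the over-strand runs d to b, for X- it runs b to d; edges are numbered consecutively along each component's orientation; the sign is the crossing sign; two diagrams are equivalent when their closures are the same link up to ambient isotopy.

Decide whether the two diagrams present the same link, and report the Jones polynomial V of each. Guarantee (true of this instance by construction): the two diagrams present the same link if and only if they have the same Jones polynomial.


equivalent: no
V(D1) = t^(-9/2) - t^(-5/2) - t^(-3/2) - t^(-1/2)  (w -3, c 13, <D> = A^-7 + A^-3 + A - A^9)
V(D2) = -t^(-1/2) + t^(1/2) - 3t^(3/2) + 2t^(5/2) - 3t^(7/2) + 3t^(9/2) - 2t^(11/2) + t^(13/2)  (w +5, c 11, <D> = -A^-11 + 2A^-7 - 3A^-3 + 3A - 2A^5 + 3A^9 - A^13 + A^17)
why: 2 values of V(t) split the 2 diagrams


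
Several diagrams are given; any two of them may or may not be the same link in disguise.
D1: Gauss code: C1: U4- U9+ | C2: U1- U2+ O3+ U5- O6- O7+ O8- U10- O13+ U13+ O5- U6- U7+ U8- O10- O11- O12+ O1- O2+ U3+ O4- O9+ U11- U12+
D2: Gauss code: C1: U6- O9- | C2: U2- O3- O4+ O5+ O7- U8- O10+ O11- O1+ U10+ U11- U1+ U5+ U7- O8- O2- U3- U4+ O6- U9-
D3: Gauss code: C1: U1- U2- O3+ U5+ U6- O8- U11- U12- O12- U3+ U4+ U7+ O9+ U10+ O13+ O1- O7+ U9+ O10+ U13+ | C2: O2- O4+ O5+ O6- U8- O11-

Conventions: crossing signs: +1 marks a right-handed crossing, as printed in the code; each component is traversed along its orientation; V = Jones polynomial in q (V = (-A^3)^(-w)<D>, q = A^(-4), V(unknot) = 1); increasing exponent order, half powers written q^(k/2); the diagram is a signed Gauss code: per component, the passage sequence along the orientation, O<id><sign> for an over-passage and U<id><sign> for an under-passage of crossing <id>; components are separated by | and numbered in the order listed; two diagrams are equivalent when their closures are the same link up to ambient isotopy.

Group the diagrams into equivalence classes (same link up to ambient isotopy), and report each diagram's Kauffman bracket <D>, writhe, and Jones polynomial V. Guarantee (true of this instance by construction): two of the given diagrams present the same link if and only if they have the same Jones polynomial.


grouping into links: {D1} | {D2} | {D3}
V(D1) = q^(-9/2) - q^(-5/2) - q^(-3/2) - q^(-1/2)  (w -1, c 13, <D> = A^-1 + A^3 + A^7 - A^15)
V(D2) = -q^(-5/2) - q^(-1/2)  [11 crossings, <D> = A^-7 + A, w = -3]
V(D3) = -q^(-3/2) - 2q^(1/2) + q^(3/2) - q^(5/2) + q^(7/2)  [13 crossings, <D> = -A^-11 + A^-7 - A^-3 + 2A + A^9, w = +1]
why: comparing 3 Jones polynomials yields 3 groups


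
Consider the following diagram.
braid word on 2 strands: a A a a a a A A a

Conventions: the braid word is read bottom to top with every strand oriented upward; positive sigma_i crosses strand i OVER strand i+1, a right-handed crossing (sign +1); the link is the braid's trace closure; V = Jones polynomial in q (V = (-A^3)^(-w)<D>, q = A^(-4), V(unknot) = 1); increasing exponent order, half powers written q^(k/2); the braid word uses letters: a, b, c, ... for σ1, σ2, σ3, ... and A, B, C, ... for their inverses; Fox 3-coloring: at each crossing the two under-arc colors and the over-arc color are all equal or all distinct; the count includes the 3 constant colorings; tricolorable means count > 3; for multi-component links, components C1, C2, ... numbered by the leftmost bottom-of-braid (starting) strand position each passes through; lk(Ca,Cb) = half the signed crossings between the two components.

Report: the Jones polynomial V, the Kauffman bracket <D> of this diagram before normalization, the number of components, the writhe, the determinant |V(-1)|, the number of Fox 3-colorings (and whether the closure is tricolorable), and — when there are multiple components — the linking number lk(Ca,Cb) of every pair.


V = q + q^3 - q^4
<D> = A^-7 - A^-3 - A^5 (w = +3)
1 component over 9 crossings, w = +3
9 Fox colorings among 3^9, |V(-1)| = 3: tricolorable
why: the span of V is 3, forcing >= 3 crossings in any diagram


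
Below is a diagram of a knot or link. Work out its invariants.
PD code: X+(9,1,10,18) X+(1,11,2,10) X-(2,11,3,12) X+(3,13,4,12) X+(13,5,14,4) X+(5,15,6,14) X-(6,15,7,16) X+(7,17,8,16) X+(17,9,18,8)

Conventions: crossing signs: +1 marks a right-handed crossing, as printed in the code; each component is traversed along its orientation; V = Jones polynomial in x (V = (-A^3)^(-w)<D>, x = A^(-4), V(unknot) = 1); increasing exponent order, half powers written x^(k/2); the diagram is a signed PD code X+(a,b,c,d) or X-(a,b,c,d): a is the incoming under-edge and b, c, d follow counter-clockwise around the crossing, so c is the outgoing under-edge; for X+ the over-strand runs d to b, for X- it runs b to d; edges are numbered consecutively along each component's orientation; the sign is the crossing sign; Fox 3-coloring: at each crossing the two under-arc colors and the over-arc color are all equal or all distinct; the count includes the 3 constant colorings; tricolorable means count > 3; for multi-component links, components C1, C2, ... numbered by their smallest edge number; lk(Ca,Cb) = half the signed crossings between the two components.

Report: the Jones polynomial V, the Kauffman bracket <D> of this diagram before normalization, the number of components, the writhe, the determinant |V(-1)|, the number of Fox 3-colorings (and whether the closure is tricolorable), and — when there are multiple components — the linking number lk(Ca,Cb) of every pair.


V(x) = x^2 + x^4 - x^5 + x^6 - x^7
bracket: A^-13 - A^-9 + A^-5 - A^-1 - A^7, w = +5
1 component, writhe +5, over 9 crossings
det 5, colorings 3 of 3^9 — not tricolorable
observation: the span of V is 5, forcing >= 5 crossings in any diagram


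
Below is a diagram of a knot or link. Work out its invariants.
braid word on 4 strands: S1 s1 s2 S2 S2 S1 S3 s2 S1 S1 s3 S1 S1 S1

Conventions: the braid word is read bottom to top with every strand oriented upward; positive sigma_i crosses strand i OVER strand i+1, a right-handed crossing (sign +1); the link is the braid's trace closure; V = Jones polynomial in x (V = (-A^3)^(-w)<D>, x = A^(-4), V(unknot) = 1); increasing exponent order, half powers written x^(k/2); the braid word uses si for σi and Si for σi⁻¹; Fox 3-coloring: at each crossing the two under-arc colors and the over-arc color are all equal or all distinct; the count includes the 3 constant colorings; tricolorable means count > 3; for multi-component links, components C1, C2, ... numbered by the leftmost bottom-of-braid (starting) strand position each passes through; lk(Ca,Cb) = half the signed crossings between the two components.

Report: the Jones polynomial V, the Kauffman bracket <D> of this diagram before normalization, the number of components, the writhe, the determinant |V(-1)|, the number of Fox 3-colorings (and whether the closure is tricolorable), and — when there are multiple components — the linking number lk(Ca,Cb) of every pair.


V = -x^(-17/2) + x^(-15/2) - x^(-13/2) + x^(-11/2) - x^(-9/2) - x^(-5/2)
<D> = -A^-8 - 1 + A^4 - A^8 + A^12 - A^16 (w = -6)
2 components over 14 crossings, w = -6
lk(C1,C2): -3
9 Fox colorings among 3^14, |V(-1)| = 6: tricolorable
why: |V(-1)| = 6: so tricolorable, since 3 divides 6


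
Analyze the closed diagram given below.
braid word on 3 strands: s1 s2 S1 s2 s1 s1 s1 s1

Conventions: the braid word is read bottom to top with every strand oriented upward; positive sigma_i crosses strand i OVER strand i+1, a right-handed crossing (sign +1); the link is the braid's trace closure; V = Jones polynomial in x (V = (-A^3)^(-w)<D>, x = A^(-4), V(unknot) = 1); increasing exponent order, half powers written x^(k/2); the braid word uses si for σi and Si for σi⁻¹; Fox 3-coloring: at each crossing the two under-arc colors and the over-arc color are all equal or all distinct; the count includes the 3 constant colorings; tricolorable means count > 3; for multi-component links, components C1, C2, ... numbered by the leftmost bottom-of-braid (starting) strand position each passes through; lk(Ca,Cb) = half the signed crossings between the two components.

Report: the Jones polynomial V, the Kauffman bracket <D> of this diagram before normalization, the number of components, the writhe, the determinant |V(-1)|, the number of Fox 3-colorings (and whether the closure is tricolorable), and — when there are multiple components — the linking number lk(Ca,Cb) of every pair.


V(x) = x^2 - x^3 + 2x^4 - 2x^5 + 3x^6 - 2x^7 + x^8 - x^9
bracket: -A^-18 + A^-14 - 2A^-10 + 3A^-6 - 2A^-2 + 2A^2 - A^6 + A^10, w = +6
1 component, writhe +6, over 8 crossings
det 13, colorings 3 of 3^8 — not tricolorable
observation: |V(-1)| = 13: so not tricolorable, since 3 does not divide 13


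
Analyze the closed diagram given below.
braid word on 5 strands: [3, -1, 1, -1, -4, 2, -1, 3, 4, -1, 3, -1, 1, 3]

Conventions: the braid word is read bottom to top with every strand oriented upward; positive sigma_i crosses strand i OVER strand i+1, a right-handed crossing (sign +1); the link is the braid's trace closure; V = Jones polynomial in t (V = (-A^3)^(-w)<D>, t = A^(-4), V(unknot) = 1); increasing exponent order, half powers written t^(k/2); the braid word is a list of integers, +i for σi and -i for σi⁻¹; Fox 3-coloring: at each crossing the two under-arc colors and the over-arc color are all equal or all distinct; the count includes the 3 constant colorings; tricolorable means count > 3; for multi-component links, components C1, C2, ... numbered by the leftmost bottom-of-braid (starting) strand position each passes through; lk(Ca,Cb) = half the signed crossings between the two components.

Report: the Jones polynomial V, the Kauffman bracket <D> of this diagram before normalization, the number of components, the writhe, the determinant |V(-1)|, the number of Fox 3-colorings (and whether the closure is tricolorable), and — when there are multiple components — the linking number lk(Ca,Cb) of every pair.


V = -t^-3 + t^-2 - t^-1 + 3 - t + t^2 - t^3
<D> = -A^-6 + A^-2 - A^2 + 3A^6 - A^10 + A^14 - A^18 (w = +2)
1 component over 14 crossings, w = +2
27 Fox colorings among 3^14, |V(-1)| = 9: tricolorable
why: the word shrinks to σ3 σ1⁻¹ σ4⁻¹ σ2 σ1⁻¹ σ3 σ4 σ1⁻¹ σ3 σ3 after cancelling


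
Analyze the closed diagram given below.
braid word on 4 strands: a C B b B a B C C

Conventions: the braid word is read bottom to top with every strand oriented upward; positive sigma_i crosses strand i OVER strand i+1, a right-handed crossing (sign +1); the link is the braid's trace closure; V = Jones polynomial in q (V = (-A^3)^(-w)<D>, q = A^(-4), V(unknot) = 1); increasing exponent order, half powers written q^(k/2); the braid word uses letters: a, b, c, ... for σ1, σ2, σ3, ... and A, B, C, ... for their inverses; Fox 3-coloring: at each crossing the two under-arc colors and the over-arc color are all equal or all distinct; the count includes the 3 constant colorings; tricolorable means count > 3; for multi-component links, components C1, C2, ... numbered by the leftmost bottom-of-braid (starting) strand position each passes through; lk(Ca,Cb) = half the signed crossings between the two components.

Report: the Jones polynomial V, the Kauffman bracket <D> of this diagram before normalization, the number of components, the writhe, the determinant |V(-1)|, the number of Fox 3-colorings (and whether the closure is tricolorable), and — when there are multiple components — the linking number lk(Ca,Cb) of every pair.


V(q) = -q^-6 + 2q^-5 - 2q^-4 + 3q^-3 - 3q^-2 + 2q^-1 - 1 + q
bracket: -A^-13 + A^-9 - 2A^-5 + 3A^-1 - 3A^3 + 2A^7 - 2A^11 + A^15, w = -3
1 component, writhe -3, over 9 crossings
det 15, colorings 9 of 3^9 — tricolorable
observation: w = -3 (over 9 crossings) is diagram-only; (-A^3)^(3) removes it from V


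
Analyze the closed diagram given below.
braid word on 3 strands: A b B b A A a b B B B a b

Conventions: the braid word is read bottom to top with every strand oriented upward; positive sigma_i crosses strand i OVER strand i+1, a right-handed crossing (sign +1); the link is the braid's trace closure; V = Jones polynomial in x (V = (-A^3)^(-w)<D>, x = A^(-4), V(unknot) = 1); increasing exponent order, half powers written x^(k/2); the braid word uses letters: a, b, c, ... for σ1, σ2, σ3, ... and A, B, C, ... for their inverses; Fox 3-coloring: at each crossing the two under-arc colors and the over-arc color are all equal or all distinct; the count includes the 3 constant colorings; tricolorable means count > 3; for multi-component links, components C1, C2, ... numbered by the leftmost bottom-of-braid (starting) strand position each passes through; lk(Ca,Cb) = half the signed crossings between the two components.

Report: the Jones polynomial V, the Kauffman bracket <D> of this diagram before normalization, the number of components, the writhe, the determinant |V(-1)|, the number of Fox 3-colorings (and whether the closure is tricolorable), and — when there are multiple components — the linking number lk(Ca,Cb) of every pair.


V = x^(-7/2) - x^(-5/2) + x^(-3/2) - 2x^(-1/2) - x^(3/2)
<D> = A^-9 + 2A^-1 - A^3 + A^7 - A^11 (w = -1)
2 components over 13 crossings, w = -1
lk(C1,C2): +1
9 Fox colorings among 3^13, |V(-1)| = 6: tricolorable
why: inverse pairs cancel, leaving σ1⁻¹ σ2 σ1⁻¹ σ2⁻¹ σ2⁻¹ σ1 σ2


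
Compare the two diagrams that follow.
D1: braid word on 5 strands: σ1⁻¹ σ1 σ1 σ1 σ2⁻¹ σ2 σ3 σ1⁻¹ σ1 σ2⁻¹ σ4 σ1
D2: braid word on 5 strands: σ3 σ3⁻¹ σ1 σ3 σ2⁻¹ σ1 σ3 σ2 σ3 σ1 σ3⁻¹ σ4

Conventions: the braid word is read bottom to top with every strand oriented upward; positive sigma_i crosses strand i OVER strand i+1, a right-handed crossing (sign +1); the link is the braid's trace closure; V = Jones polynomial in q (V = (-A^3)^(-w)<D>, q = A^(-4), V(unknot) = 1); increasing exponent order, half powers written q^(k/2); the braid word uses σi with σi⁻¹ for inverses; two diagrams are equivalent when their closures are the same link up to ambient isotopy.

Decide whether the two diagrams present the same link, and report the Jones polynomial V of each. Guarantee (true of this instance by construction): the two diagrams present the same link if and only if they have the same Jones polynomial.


equivalent: no
V(D1) = q + q^3 - q^4  (w +4, c 12, <D> = -A^-4 + 1 + A^8)
V(D2) = q - q^2 + 2q^3 - q^4 + q^5 - q^6  [12 crossings, <D> = -A^-6 + A^-2 - A^2 + 2A^6 - A^10 + A^14, w = +6]
key observation: V(q) takes 2 values over 2 diagrams, fixing the grouping
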